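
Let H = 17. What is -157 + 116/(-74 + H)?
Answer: -9065/57 ≈ -159.04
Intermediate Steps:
-157 + 116/(-74 + H) = -157 + 116/(-74 + 17) = -157 + 116/(-57) = -157 + 116*(-1/57) = -157 - 116/57 = -9065/57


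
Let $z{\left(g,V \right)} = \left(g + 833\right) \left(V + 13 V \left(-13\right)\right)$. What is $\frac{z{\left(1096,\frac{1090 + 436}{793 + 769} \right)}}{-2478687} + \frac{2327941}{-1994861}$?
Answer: $- \frac{121614909175207}{117023052650999} \approx -1.0392$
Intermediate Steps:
$z{\left(g,V \right)} = - 168 V \left(833 + g\right)$ ($z{\left(g,V \right)} = \left(833 + g\right) \left(V - 169 V\right) = \left(833 + g\right) \left(- 168 V\right) = - 168 V \left(833 + g\right)$)
$\frac{z{\left(1096,\frac{1090 + 436}{793 + 769} \right)}}{-2478687} + \frac{2327941}{-1994861} = \frac{\left(-168\right) \frac{1090 + 436}{793 + 769} \left(833 + 1096\right)}{-2478687} + \frac{2327941}{-1994861} = \left(-168\right) \frac{1526}{1562} \cdot 1929 \left(- \frac{1}{2478687}\right) + 2327941 \left(- \frac{1}{1994861}\right) = \left(-168\right) 1526 \cdot \frac{1}{1562} \cdot 1929 \left(- \frac{1}{2478687}\right) - \frac{211631}{181351} = \left(-168\right) \frac{763}{781} \cdot 1929 \left(- \frac{1}{2478687}\right) - \frac{211631}{181351} = \left(- \frac{247266936}{781}\right) \left(- \frac{1}{2478687}\right) - \frac{211631}{181351} = \frac{82422312}{645284849} - \frac{211631}{181351} = - \frac{121614909175207}{117023052650999}$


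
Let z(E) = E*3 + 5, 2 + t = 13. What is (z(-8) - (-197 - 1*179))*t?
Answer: 3927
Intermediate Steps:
t = 11 (t = -2 + 13 = 11)
z(E) = 5 + 3*E (z(E) = 3*E + 5 = 5 + 3*E)
(z(-8) - (-197 - 1*179))*t = ((5 + 3*(-8)) - (-197 - 1*179))*11 = ((5 - 24) - (-197 - 179))*11 = (-19 - 1*(-376))*11 = (-19 + 376)*11 = 357*11 = 3927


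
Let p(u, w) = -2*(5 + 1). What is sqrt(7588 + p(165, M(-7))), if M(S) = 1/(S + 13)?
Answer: 2*sqrt(1894) ≈ 87.040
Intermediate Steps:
M(S) = 1/(13 + S)
p(u, w) = -12 (p(u, w) = -2*6 = -12)
sqrt(7588 + p(165, M(-7))) = sqrt(7588 - 12) = sqrt(7576) = 2*sqrt(1894)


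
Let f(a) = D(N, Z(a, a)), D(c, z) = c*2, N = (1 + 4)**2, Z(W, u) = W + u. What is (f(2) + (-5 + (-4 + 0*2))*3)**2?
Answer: 529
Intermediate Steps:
N = 25 (N = 5**2 = 25)
D(c, z) = 2*c
f(a) = 50 (f(a) = 2*25 = 50)
(f(2) + (-5 + (-4 + 0*2))*3)**2 = (50 + (-5 + (-4 + 0*2))*3)**2 = (50 + (-5 + (-4 + 0))*3)**2 = (50 + (-5 - 4)*3)**2 = (50 - 9*3)**2 = (50 - 27)**2 = 23**2 = 529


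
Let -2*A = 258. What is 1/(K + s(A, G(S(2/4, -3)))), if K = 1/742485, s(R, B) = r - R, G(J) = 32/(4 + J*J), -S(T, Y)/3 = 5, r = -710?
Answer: -742485/431383784 ≈ -0.0017212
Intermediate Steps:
S(T, Y) = -15 (S(T, Y) = -3*5 = -15)
A = -129 (A = -1/2*258 = -129)
G(J) = 32/(4 + J**2)
s(R, B) = -710 - R
K = 1/742485 ≈ 1.3468e-6
1/(K + s(A, G(S(2/4, -3)))) = 1/(1/742485 + (-710 - 1*(-129))) = 1/(1/742485 + (-710 + 129)) = 1/(1/742485 - 581) = 1/(-431383784/742485) = -742485/431383784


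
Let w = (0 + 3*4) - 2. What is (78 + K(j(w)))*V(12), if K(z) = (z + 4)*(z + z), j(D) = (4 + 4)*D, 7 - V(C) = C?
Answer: -67590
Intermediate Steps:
w = 10 (w = (0 + 12) - 2 = 12 - 2 = 10)
V(C) = 7 - C
j(D) = 8*D
K(z) = 2*z*(4 + z) (K(z) = (4 + z)*(2*z) = 2*z*(4 + z))
(78 + K(j(w)))*V(12) = (78 + 2*(8*10)*(4 + 8*10))*(7 - 1*12) = (78 + 2*80*(4 + 80))*(7 - 12) = (78 + 2*80*84)*(-5) = (78 + 13440)*(-5) = 13518*(-5) = -67590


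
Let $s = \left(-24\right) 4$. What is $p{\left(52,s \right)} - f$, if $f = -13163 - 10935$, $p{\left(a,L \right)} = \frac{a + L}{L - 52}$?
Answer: $\frac{891637}{37} \approx 24098.0$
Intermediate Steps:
$s = -96$
$p{\left(a,L \right)} = \frac{L + a}{-52 + L}$
$f = -24098$
$p{\left(52,s \right)} - f = \frac{-96 + 52}{-52 - 96} - -24098 = \frac{1}{-148} \left(-44\right) + 24098 = \left(- \frac{1}{148}\right) \left(-44\right) + 24098 = \frac{11}{37} + 24098 = \frac{891637}{37}$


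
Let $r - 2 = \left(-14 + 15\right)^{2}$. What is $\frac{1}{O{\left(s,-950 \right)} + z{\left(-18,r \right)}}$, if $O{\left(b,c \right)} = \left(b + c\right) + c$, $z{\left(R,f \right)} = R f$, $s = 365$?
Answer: $- \frac{1}{1589} \approx -0.00062933$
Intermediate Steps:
$r = 3$ ($r = 2 + \left(-14 + 15\right)^{2} = 2 + 1^{2} = 2 + 1 = 3$)
$O{\left(b,c \right)} = b + 2 c$
$\frac{1}{O{\left(s,-950 \right)} + z{\left(-18,r \right)}} = \frac{1}{\left(365 + 2 \left(-950\right)\right) - 54} = \frac{1}{\left(365 - 1900\right) - 54} = \frac{1}{-1535 - 54} = \frac{1}{-1589} = - \frac{1}{1589}$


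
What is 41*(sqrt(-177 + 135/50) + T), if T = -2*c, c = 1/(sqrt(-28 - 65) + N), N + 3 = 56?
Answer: -2173/1451 + 41*I*sqrt(17430)/10 + 41*I*sqrt(93)/1451 ≈ -1.4976 + 541.57*I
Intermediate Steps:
N = 53 (N = -3 + 56 = 53)
c = 1/(53 + I*sqrt(93)) (c = 1/(sqrt(-28 - 65) + 53) = 1/(sqrt(-93) + 53) = 1/(I*sqrt(93) + 53) = 1/(53 + I*sqrt(93)) ≈ 0.018263 - 0.0033231*I)
T = -53/1451 + I*sqrt(93)/1451 (T = -2*(53/2902 - I*sqrt(93)/2902) = -53/1451 + I*sqrt(93)/1451 ≈ -0.036527 + 0.0066462*I)
41*(sqrt(-177 + 135/50) + T) = 41*(sqrt(-177 + 135/50) + (-53/1451 + I*sqrt(93)/1451)) = 41*(sqrt(-177 + 135*(1/50)) + (-53/1451 + I*sqrt(93)/1451)) = 41*(sqrt(-177 + 27/10) + (-53/1451 + I*sqrt(93)/1451)) = 41*(sqrt(-1743/10) + (-53/1451 + I*sqrt(93)/1451)) = 41*(I*sqrt(17430)/10 + (-53/1451 + I*sqrt(93)/1451)) = 41*(-53/1451 + I*sqrt(17430)/10 + I*sqrt(93)/1451) = -2173/1451 + 41*I*sqrt(17430)/10 + 41*I*sqrt(93)/1451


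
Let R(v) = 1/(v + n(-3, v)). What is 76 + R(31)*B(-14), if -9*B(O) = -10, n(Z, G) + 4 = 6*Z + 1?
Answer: 685/9 ≈ 76.111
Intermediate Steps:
n(Z, G) = -3 + 6*Z (n(Z, G) = -4 + (6*Z + 1) = -4 + (1 + 6*Z) = -3 + 6*Z)
R(v) = 1/(-21 + v) (R(v) = 1/(v + (-3 + 6*(-3))) = 1/(v + (-3 - 18)) = 1/(v - 21) = 1/(-21 + v))
B(O) = 10/9 (B(O) = -⅑*(-10) = 10/9)
76 + R(31)*B(-14) = 76 + (10/9)/(-21 + 31) = 76 + (10/9)/10 = 76 + (⅒)*(10/9) = 76 + ⅑ = 685/9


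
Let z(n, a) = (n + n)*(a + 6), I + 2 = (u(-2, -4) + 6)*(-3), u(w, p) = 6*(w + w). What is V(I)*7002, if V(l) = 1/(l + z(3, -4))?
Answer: 3501/32 ≈ 109.41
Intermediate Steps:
u(w, p) = 12*w (u(w, p) = 6*(2*w) = 12*w)
I = 52 (I = -2 + (12*(-2) + 6)*(-3) = -2 + (-24 + 6)*(-3) = -2 - 18*(-3) = -2 + 54 = 52)
z(n, a) = 2*n*(6 + a) (z(n, a) = (2*n)*(6 + a) = 2*n*(6 + a))
V(l) = 1/(12 + l) (V(l) = 1/(l + 2*3*(6 - 4)) = 1/(l + 2*3*2) = 1/(l + 12) = 1/(12 + l))
V(I)*7002 = 7002/(12 + 52) = 7002/64 = (1/64)*7002 = 3501/32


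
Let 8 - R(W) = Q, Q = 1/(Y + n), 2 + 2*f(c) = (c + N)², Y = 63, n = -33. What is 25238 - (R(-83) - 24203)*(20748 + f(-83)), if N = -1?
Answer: 3524158033/6 ≈ 5.8736e+8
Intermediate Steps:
f(c) = -1 + (-1 + c)²/2 (f(c) = -1 + (c - 1)²/2 = -1 + (-1 + c)²/2)
Q = 1/30 (Q = 1/(63 - 33) = 1/30 ≈ 0.033333)
R(W) = 239/30 (R(W) = 8 - 1*1/30 = 8 - 1/30 = 239/30)
25238 - (R(-83) - 24203)*(20748 + f(-83)) = 25238 - (239/30 - 24203)*(20748 + (-1 + (-1 - 83)²/2)) = 25238 - (-725851)*(20748 + (-1 + (½)*(-84)²))/30 = 25238 - (-725851)*(20748 + (-1 + (½)*7056))/30 = 25238 - (-725851)*(20748 + (-1 + 3528))/30 = 25238 - (-725851)*(20748 + 3527)/30 = 25238 - (-725851)*24275/30 = 25238 - 1*(-3524006605/6) = 25238 + 3524006605/6 = 3524158033/6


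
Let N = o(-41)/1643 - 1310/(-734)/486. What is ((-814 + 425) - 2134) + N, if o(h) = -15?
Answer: -739363635883/293048766 ≈ -2523.0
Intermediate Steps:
N = -1599265/293048766 (N = -15/1643 - 1310/(-734)/486 = -15*1/1643 - 1310*(-1/734)*(1/486) = -15/1643 + (655/367)*(1/486) = -15/1643 + 655/178362 = -1599265/293048766 ≈ -0.0054573)
((-814 + 425) - 2134) + N = ((-814 + 425) - 2134) - 1599265/293048766 = (-389 - 2134) - 1599265/293048766 = -2523 - 1599265/293048766 = -739363635883/293048766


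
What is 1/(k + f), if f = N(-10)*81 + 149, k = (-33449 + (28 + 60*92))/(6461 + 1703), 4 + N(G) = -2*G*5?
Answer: 8164/64671799 ≈ 0.00012624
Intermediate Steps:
N(G) = -4 - 10*G (N(G) = -4 - 2*G*5 = -4 - 10*G)
k = -27901/8164 (k = (-33449 + (28 + 5520))/8164 = (-33449 + 5548)*(1/8164) = -27901*1/8164 = -27901/8164 ≈ -3.4176)
f = 7925 (f = (-4 - 10*(-10))*81 + 149 = (-4 + 100)*81 + 149 = 96*81 + 149 = 7776 + 149 = 7925)
1/(k + f) = 1/(-27901/8164 + 7925) = 1/(64671799/8164) = 8164/64671799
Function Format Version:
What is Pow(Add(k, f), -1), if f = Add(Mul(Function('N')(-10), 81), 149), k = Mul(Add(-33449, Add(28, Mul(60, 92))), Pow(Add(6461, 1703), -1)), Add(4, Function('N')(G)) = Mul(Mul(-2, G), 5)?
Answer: Rational(8164, 64671799) ≈ 0.00012624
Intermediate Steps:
Function('N')(G) = Add(-4, Mul(-10, G)) (Function('N')(G) = Add(-4, Mul(Mul(-2, G), 5)) = Add(-4, Mul(-10, G)))
k = Rational(-27901, 8164) (k = Mul(Add(-33449, Add(28, 5520)), Pow(8164, -1)) = Mul(Add(-33449, 5548), Rational(1, 8164)) = Mul(-27901, Rational(1, 8164)) = Rational(-27901, 8164) ≈ -3.4176)
f = 7925 (f = Add(Mul(Add(-4, Mul(-10, -10)), 81), 149) = Add(Mul(Add(-4, 100), 81), 149) = Add(Mul(96, 81), 149) = Add(7776, 149) = 7925)
Pow(Add(k, f), -1) = Pow(Add(Rational(-27901, 8164), 7925), -1) = Pow(Rational(64671799, 8164), -1) = Rational(8164, 64671799)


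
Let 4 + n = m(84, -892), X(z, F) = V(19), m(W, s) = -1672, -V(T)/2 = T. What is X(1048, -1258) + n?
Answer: -1714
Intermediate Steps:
V(T) = -2*T
X(z, F) = -38 (X(z, F) = -2*19 = -38)
n = -1676 (n = -4 - 1672 = -1676)
X(1048, -1258) + n = -38 - 1676 = -1714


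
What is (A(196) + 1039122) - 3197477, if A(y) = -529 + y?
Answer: -2158688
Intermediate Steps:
(A(196) + 1039122) - 3197477 = ((-529 + 196) + 1039122) - 3197477 = (-333 + 1039122) - 3197477 = 1038789 - 3197477 = -2158688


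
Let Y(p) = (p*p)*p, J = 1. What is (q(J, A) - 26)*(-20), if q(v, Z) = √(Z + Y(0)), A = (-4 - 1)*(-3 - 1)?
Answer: 520 - 40*√5 ≈ 430.56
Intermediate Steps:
A = 20 (A = -5*(-4) = 20)
Y(p) = p³ (Y(p) = p²*p = p³)
q(v, Z) = √Z (q(v, Z) = √(Z + 0³) = √(Z + 0) = √Z)
(q(J, A) - 26)*(-20) = (√20 - 26)*(-20) = (2*√5 - 26)*(-20) = (-26 + 2*√5)*(-20) = 520 - 40*√5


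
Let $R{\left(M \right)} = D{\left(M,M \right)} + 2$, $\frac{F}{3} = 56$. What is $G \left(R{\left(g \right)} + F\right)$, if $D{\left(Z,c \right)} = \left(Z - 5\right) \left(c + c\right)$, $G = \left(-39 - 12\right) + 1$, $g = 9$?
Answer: $-12100$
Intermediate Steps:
$F = 168$ ($F = 3 \cdot 56 = 168$)
$G = -50$ ($G = -51 + 1 = -50$)
$D{\left(Z,c \right)} = 2 c \left(-5 + Z\right)$ ($D{\left(Z,c \right)} = \left(-5 + Z\right) 2 c = 2 c \left(-5 + Z\right)$)
$R{\left(M \right)} = 2 + 2 M \left(-5 + M\right)$ ($R{\left(M \right)} = 2 M \left(-5 + M\right) + 2 = 2 + 2 M \left(-5 + M\right)$)
$G \left(R{\left(g \right)} + F\right) = - 50 \left(\left(2 + 2 \cdot 9 \left(-5 + 9\right)\right) + 168\right) = - 50 \left(\left(2 + 2 \cdot 9 \cdot 4\right) + 168\right) = - 50 \left(\left(2 + 72\right) + 168\right) = - 50 \left(74 + 168\right) = \left(-50\right) 242 = -12100$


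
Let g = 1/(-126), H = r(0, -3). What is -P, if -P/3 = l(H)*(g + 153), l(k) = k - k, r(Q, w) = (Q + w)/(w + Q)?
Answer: 0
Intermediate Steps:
r(Q, w) = 1 (r(Q, w) = (Q + w)/(Q + w) = 1)
H = 1
l(k) = 0
g = -1/126 ≈ -0.0079365
P = 0 (P = -0*(-1/126 + 153) = -0*19277/126 = -3*0 = 0)
-P = -1*0 = 0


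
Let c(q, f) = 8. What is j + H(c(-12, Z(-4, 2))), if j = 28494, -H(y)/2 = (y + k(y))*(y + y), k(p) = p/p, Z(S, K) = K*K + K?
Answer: 28206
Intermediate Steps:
Z(S, K) = K + K² (Z(S, K) = K² + K = K + K²)
k(p) = 1
H(y) = -4*y*(1 + y) (H(y) = -2*(y + 1)*(y + y) = -2*(1 + y)*2*y = -4*y*(1 + y))
j + H(c(-12, Z(-4, 2))) = 28494 - 4*8*(1 + 8) = 28494 - 4*8*9 = 28494 - 288 = 28206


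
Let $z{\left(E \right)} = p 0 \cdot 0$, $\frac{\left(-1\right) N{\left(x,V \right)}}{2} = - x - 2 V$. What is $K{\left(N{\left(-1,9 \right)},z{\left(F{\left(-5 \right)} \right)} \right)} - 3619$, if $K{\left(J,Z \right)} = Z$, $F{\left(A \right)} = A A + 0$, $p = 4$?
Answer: $-3619$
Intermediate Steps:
$F{\left(A \right)} = A^{2}$ ($F{\left(A \right)} = A^{2} + 0 = A^{2}$)
$N{\left(x,V \right)} = 2 x + 4 V$ ($N{\left(x,V \right)} = - 2 \left(- x - 2 V\right) = 2 x + 4 V$)
$z{\left(E \right)} = 0$ ($z{\left(E \right)} = 4 \cdot 0 \cdot 0 = 0 \cdot 0 = 0$)
$K{\left(N{\left(-1,9 \right)},z{\left(F{\left(-5 \right)} \right)} \right)} - 3619 = 0 - 3619 = -3619$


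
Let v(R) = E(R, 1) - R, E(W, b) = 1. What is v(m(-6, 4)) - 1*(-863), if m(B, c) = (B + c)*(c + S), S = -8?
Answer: 856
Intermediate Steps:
m(B, c) = (-8 + c)*(B + c) (m(B, c) = (B + c)*(c - 8) = (B + c)*(-8 + c) = (-8 + c)*(B + c))
v(R) = 1 - R
v(m(-6, 4)) - 1*(-863) = (1 - (4² - 8*(-6) - 8*4 - 6*4)) - 1*(-863) = (1 - (16 + 48 - 32 - 24)) + 863 = (1 - 1*8) + 863 = (1 - 8) + 863 = -7 + 863 = 856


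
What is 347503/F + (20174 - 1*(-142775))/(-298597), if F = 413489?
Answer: 36385734230/123466574933 ≈ 0.29470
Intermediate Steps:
347503/F + (20174 - 1*(-142775))/(-298597) = 347503/413489 + (20174 - 1*(-142775))/(-298597) = 347503*(1/413489) + (20174 + 142775)*(-1/298597) = 347503/413489 + 162949*(-1/298597) = 347503/413489 - 162949/298597 = 36385734230/123466574933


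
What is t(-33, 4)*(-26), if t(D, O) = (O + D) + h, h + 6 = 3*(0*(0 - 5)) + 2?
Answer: 858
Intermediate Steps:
h = -4 (h = -6 + (3*(0*(0 - 5)) + 2) = -6 + (3*(0*(-5)) + 2) = -6 + (3*0 + 2) = -6 + (0 + 2) = -6 + 2 = -4)
t(D, O) = -4 + D + O (t(D, O) = (O + D) - 4 = (D + O) - 4 = -4 + D + O)
t(-33, 4)*(-26) = (-4 - 33 + 4)*(-26) = -33*(-26) = 858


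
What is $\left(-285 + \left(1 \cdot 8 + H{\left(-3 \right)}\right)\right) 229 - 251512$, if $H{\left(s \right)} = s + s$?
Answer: $-316319$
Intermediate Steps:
$H{\left(s \right)} = 2 s$
$\left(-285 + \left(1 \cdot 8 + H{\left(-3 \right)}\right)\right) 229 - 251512 = \left(-285 + \left(1 \cdot 8 + 2 \left(-3\right)\right)\right) 229 - 251512 = \left(-285 + \left(8 - 6\right)\right) 229 - 251512 = \left(-285 + 2\right) 229 - 251512 = \left(-283\right) 229 - 251512 = -64807 - 251512 = -316319$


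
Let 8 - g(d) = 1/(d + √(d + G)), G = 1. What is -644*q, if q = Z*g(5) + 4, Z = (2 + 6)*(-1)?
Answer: 708400/19 + 5152*√6/19 ≈ 37948.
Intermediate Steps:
Z = -8 (Z = 8*(-1) = -8)
g(d) = 8 - 1/(d + √(1 + d)) (g(d) = 8 - 1/(d + √(d + 1)) = 8 - 1/(d + √(1 + d)))
q = 4 - 8*(39 + 8*√6)/(5 + √6) (q = -8*(-1 + 8*5 + 8*√(1 + 5))/(5 + √(1 + 5)) + 4 = -8*(-1 + 40 + 8*√6)/(5 + √6) + 4 = -8*(39 + 8*√6)/(5 + √6) + 4 = 4 - 8*(39 + 8*√6)/(5 + √6) ≈ -58.926)
-644*q = -644*(-1100/19 - 8*√6/19) = 708400/19 + 5152*√6/19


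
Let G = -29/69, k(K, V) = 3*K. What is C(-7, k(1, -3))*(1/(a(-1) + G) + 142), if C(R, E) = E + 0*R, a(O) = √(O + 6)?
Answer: 9788667/22964 + 14283*√5/22964 ≈ 427.65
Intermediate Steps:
a(O) = √(6 + O)
G = -29/69 (G = -29*1/69 = -29/69 ≈ -0.42029)
C(R, E) = E (C(R, E) = E + 0 = E)
C(-7, k(1, -3))*(1/(a(-1) + G) + 142) = (3*1)*(1/(√(6 - 1) - 29/69) + 142) = 3*(1/(√5 - 29/69) + 142) = 3*(1/(-29/69 + √5) + 142) = 3*(142 + 1/(-29/69 + √5)) = 426 + 3/(-29/69 + √5)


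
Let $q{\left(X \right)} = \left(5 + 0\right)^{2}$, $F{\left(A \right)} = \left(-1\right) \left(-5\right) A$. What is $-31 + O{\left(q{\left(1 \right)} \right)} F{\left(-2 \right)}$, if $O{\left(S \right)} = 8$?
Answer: $-111$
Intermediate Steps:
$F{\left(A \right)} = 5 A$
$q{\left(X \right)} = 25$ ($q{\left(X \right)} = 5^{2} = 25$)
$-31 + O{\left(q{\left(1 \right)} \right)} F{\left(-2 \right)} = -31 + 8 \cdot 5 \left(-2\right) = -31 + 8 \left(-10\right) = -31 - 80 = -111$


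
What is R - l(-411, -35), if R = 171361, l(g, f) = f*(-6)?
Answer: 171151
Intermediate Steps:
l(g, f) = -6*f
R - l(-411, -35) = 171361 - (-6)*(-35) = 171361 - 1*210 = 171361 - 210 = 171151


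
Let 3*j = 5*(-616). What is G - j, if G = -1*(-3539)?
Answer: 13697/3 ≈ 4565.7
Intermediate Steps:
j = -3080/3 (j = (5*(-616))/3 = (1/3)*(-3080) = -3080/3 ≈ -1026.7)
G = 3539
G - j = 3539 - 1*(-3080/3) = 3539 + 3080/3 = 13697/3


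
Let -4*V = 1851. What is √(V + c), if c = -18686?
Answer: I*√76595/2 ≈ 138.38*I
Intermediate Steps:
V = -1851/4 (V = -¼*1851 = -1851/4 ≈ -462.75)
√(V + c) = √(-1851/4 - 18686) = √(-76595/4) = I*√76595/2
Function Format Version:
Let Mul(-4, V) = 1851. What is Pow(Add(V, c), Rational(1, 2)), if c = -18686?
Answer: Mul(Rational(1, 2), I, Pow(76595, Rational(1, 2))) ≈ Mul(138.38, I)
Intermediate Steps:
V = Rational(-1851, 4) (V = Mul(Rational(-1, 4), 1851) = Rational(-1851, 4) ≈ -462.75)
Pow(Add(V, c), Rational(1, 2)) = Pow(Add(Rational(-1851, 4), -18686), Rational(1, 2)) = Pow(Rational(-76595, 4), Rational(1, 2)) = Mul(Rational(1, 2), I, Pow(76595, Rational(1, 2)))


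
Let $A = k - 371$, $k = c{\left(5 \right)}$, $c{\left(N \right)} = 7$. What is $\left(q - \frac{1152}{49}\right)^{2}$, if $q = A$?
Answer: $\frac{360544144}{2401} \approx 1.5016 \cdot 10^{5}$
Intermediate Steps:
$k = 7$
$A = -364$ ($A = 7 - 371 = -364$)
$q = -364$
$\left(q - \frac{1152}{49}\right)^{2} = \left(-364 - \frac{1152}{49}\right)^{2} = \left(- \frac{18988}{49}\right)^{2} = \frac{360544144}{2401}$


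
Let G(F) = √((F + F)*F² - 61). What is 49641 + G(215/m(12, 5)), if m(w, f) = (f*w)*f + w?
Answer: 49641 + I*√35739098031/24336 ≈ 49641.0 + 7.7682*I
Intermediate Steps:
m(w, f) = w + w*f² (m(w, f) = w*f² + w = w + w*f²)
G(F) = √(-61 + 2*F³) (G(F) = √((2*F)*F² - 61) = √(2*F³ - 61) = √(-61 + 2*F³))
49641 + G(215/m(12, 5)) = 49641 + √(-61 + 2*(215/((12*(1 + 5²))))³) = 49641 + √(-61 + 2*(215/((12*(1 + 25))))³) = 49641 + √(-61 + 2*(215/((12*26)))³) = 49641 + √(-61 + 2*(215/312)³) = 49641 + √(-61 + 2*(9938375/30371328)) = 49641 + √(-61 + 9938375/15185664) = 49641 + √(-916387129/15185664) = 49641 + I*√35739098031/24336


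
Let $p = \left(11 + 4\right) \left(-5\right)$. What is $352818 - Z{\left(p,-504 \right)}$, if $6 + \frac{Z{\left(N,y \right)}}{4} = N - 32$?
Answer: $353270$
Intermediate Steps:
$p = -75$ ($p = 15 \left(-5\right) = -75$)
$Z{\left(N,y \right)} = -152 + 4 N$ ($Z{\left(N,y \right)} = -24 + 4 \left(N - 32\right) = -24 + 4 \left(-32 + N\right) = -24 + \left(-128 + 4 N\right) = -152 + 4 N$)
$352818 - Z{\left(p,-504 \right)} = 352818 - \left(-152 + 4 \left(-75\right)\right) = 352818 - \left(-152 - 300\right) = 352818 - -452 = 352818 + 452 = 353270$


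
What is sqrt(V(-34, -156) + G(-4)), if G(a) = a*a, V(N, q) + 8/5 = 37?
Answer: sqrt(1285)/5 ≈ 7.1694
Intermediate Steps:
V(N, q) = 177/5 (V(N, q) = -8/5 + 37 = 177/5)
G(a) = a**2
sqrt(V(-34, -156) + G(-4)) = sqrt(177/5 + (-4)**2) = sqrt(177/5 + 16) = sqrt(257/5) = sqrt(1285)/5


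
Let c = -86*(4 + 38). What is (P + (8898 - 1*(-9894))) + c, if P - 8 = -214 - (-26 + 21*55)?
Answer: 13845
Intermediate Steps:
c = -3612 (c = -86*42 = -3612)
P = -1335 (P = 8 + (-214 - (-26 + 21*55)) = 8 + (-214 - (-26 + 1155)) = 8 + (-214 - 1*1129) = 8 + (-214 - 1129) = 8 - 1343 = -1335)
(P + (8898 - 1*(-9894))) + c = (-1335 + (8898 - 1*(-9894))) - 3612 = (-1335 + (8898 + 9894)) - 3612 = (-1335 + 18792) - 3612 = 17457 - 3612 = 13845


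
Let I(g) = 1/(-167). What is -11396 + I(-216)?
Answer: -1903133/167 ≈ -11396.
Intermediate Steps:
I(g) = -1/167
-11396 + I(-216) = -11396 - 1/167 = -1903133/167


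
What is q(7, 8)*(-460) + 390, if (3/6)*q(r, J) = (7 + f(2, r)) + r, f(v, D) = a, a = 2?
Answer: -14330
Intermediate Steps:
f(v, D) = 2
q(r, J) = 18 + 2*r (q(r, J) = 2*((7 + 2) + r) = 2*(9 + r) = 18 + 2*r)
q(7, 8)*(-460) + 390 = (18 + 2*7)*(-460) + 390 = (18 + 14)*(-460) + 390 = 32*(-460) + 390 = -14720 + 390 = -14330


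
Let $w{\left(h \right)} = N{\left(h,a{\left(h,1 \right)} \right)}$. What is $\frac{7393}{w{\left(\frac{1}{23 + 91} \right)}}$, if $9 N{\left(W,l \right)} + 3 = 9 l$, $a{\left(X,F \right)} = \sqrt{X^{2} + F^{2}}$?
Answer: $\frac{10675492}{3851} + \frac{280934 \sqrt{12997}}{3851} \approx 11089.0$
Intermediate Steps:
$a{\left(X,F \right)} = \sqrt{F^{2} + X^{2}}$
$N{\left(W,l \right)} = - \frac{1}{3} + l$ ($N{\left(W,l \right)} = - \frac{1}{3} + \frac{9 l}{9} = - \frac{1}{3} + l$)
$w{\left(h \right)} = - \frac{1}{3} + \sqrt{1 + h^{2}}$ ($w{\left(h \right)} = - \frac{1}{3} + \sqrt{1^{2} + h^{2}} = - \frac{1}{3} + \sqrt{1 + h^{2}}$)
$\frac{7393}{w{\left(\frac{1}{23 + 91} \right)}} = \frac{7393}{- \frac{1}{3} + \sqrt{1 + \left(\frac{1}{23 + 91}\right)^{2}}} = \frac{7393}{- \frac{1}{3} + \sqrt{1 + \left(\frac{1}{114}\right)^{2}}} = \frac{7393}{- \frac{1}{3} + \sqrt{1 + \frac{1}{12996}}} = \frac{7393}{- \frac{1}{3} + \sqrt{\frac{12997}{12996}}} = \frac{7393}{- \frac{1}{3} + \frac{\sqrt{12997}}{114}}$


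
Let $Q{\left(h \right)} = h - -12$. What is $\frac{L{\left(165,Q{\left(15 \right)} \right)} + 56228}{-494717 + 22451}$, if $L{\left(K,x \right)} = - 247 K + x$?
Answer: $- \frac{7750}{236133} \approx -0.03282$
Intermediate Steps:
$Q{\left(h \right)} = 12 + h$ ($Q{\left(h \right)} = h + 12 = 12 + h$)
$L{\left(K,x \right)} = x - 247 K$
$\frac{L{\left(165,Q{\left(15 \right)} \right)} + 56228}{-494717 + 22451} = \frac{\left(\left(12 + 15\right) - 40755\right) + 56228}{-494717 + 22451} = \frac{\left(27 - 40755\right) + 56228}{-472266} = \left(-40728 + 56228\right) \left(- \frac{1}{472266}\right) = 15500 \left(- \frac{1}{472266}\right) = - \frac{7750}{236133}$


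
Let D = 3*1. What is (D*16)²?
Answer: 2304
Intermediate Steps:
D = 3
(D*16)² = (3*16)² = 48² = 2304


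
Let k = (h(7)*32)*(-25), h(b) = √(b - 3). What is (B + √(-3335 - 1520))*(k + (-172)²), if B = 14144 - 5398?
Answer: 244748064 + 27984*I*√4855 ≈ 2.4475e+8 + 1.9499e+6*I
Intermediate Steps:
B = 8746
h(b) = √(-3 + b)
k = -1600 (k = (√(-3 + 7)*32)*(-25) = (√4*32)*(-25) = (2*32)*(-25) = 64*(-25) = -1600)
(B + √(-3335 - 1520))*(k + (-172)²) = (8746 + √(-3335 - 1520))*(-1600 + (-172)²) = (8746 + √(-4855))*(-1600 + 29584) = (8746 + I*√4855)*27984 = 244748064 + 27984*I*√4855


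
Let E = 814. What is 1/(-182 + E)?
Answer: 1/632 ≈ 0.0015823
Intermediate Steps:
1/(-182 + E) = 1/(-182 + 814) = 1/632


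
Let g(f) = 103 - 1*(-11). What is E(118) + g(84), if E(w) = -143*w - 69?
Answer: -16829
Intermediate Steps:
E(w) = -69 - 143*w
g(f) = 114 (g(f) = 103 + 11 = 114)
E(118) + g(84) = (-69 - 143*118) + 114 = (-69 - 16874) + 114 = -16943 + 114 = -16829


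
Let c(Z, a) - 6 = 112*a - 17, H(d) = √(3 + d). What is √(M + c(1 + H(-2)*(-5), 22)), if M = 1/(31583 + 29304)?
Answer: 2*√2273456831311/60887 ≈ 49.528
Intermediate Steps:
M = 1/60887 ≈ 1.6424e-5
c(Z, a) = -11 + 112*a (c(Z, a) = 6 + (112*a - 17) = 6 + (-17 + 112*a) = -11 + 112*a)
√(M + c(1 + H(-2)*(-5), 22)) = √(1/60887 + (-11 + 112*22)) = √(1/60887 + (-11 + 2464)) = √(1/60887 + 2453) = √(149355812/60887) = 2*√2273456831311/60887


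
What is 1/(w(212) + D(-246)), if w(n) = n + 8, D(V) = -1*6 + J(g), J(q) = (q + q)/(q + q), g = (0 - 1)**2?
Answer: 1/215 ≈ 0.0046512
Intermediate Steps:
g = 1 (g = (-1)**2 = 1)
J(q) = 1 (J(q) = (2*q)/((2*q)) = (2*q)*(1/(2*q)) = 1)
D(V) = -5 (D(V) = -1*6 + 1 = -6 + 1 = -5)
w(n) = 8 + n
1/(w(212) + D(-246)) = 1/((8 + 212) - 5) = 1/(220 - 5) = 1/215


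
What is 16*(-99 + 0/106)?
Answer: -1584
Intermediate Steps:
16*(-99 + 0/106) = 16*(-99 + 0*(1/106)) = 16*(-99 + 0) = 16*(-99) = -1584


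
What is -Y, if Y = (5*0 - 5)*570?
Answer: 2850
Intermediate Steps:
Y = -2850 (Y = (0 - 5)*570 = -5*570 = -2850)
-Y = -1*(-2850) = 2850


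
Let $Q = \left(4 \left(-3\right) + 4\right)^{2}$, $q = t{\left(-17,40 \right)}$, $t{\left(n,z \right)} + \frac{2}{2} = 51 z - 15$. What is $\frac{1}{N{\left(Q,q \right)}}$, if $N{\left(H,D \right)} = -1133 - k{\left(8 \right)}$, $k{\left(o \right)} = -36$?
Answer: $- \frac{1}{1097} \approx -0.00091158$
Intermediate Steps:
$t{\left(n,z \right)} = -16 + 51 z$ ($t{\left(n,z \right)} = -1 + \left(51 z - 15\right) = -1 + \left(-15 + 51 z\right) = -16 + 51 z$)
$q = 2024$ ($q = -16 + 51 \cdot 40 = -16 + 2040 = 2024$)
$Q = 64$ ($Q = \left(-12 + 4\right)^{2} = \left(-8\right)^{2} = 64$)
$N{\left(H,D \right)} = -1097$ ($N{\left(H,D \right)} = -1133 - -36 = -1133 + 36 = -1097$)
$\frac{1}{N{\left(Q,q \right)}} = \frac{1}{-1097} = - \frac{1}{1097}$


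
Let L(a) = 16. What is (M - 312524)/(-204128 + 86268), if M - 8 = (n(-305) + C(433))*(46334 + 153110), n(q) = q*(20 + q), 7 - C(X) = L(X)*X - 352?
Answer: -4006552387/29465 ≈ -1.3598e+5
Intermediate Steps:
C(X) = 359 - 16*X (C(X) = 7 - (16*X - 352) = 7 - (-352 + 16*X) = 7 + (352 - 16*X) = 359 - 16*X)
M = 16026522072 (M = 8 + (-305*(20 - 305) + (359 - 16*433))*(46334 + 153110) = 8 + (-305*(-285) + (359 - 6928))*199444 = 8 + (86925 - 6569)*199444 = 8 + 80356*199444 = 8 + 16026522064 = 16026522072)
(M - 312524)/(-204128 + 86268) = (16026522072 - 312524)/(-204128 + 86268) = 16026209548/(-117860) = 16026209548*(-1/117860) = -4006552387/29465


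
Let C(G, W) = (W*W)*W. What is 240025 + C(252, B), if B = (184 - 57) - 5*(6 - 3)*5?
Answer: 380633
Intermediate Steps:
B = 52 (B = 127 - 5*3*5 = 127 - 15*5 = 127 - 75 = 52)
C(G, W) = W³ (C(G, W) = W²*W = W³)
240025 + C(252, B) = 240025 + 52³ = 240025 + 140608 = 380633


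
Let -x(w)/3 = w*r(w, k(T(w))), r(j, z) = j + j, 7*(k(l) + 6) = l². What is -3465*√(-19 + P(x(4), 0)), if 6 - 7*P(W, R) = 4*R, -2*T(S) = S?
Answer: -495*I*√889 ≈ -14759.0*I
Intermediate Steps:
T(S) = -S/2
k(l) = -6 + l²/7
r(j, z) = 2*j
x(w) = -6*w² (x(w) = -3*w*2*w = -6*w²)
P(W, R) = 6/7 - 4*R/7
-3465*√(-19 + P(x(4), 0)) = -3465*√(-19 + (6/7 - 4/7*0)) = -3465*√(-19 + (6/7 + 0)) = -3465*√(-19 + 6/7) = -495*I*√889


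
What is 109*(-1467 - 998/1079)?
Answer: -172644119/1079 ≈ -1.6000e+5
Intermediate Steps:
109*(-1467 - 998/1079) = 109*(-1583891/1079) = -172644119/1079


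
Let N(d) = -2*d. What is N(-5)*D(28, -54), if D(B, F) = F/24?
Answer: -45/2 ≈ -22.500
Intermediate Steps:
D(B, F) = F/24 (D(B, F) = F*(1/24) = F/24)
N(-5)*D(28, -54) = (-2*(-5))*((1/24)*(-54)) = 10*(-9/4) = -45/2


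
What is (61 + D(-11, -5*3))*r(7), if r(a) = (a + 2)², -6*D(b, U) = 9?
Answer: 9639/2 ≈ 4819.5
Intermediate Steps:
D(b, U) = -3/2 (D(b, U) = -⅙*9 = -3/2)
r(a) = (2 + a)²
(61 + D(-11, -5*3))*r(7) = (61 - 3/2)*(2 + 7)² = (119/2)*9² = (119/2)*81 = 9639/2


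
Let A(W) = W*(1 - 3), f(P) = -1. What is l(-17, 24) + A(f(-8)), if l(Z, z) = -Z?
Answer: 19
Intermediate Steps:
A(W) = -2*W (A(W) = W*(-2) = -2*W)
l(-17, 24) + A(f(-8)) = -1*(-17) - 2*(-1) = 17 + 2 = 19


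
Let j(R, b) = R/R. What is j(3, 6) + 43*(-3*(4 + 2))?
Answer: -773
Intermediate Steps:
j(R, b) = 1
j(3, 6) + 43*(-3*(4 + 2)) = 1 + 43*(-3*(4 + 2)) = 1 + 43*(-3*6) = 1 + 43*(-18) = 1 - 774 = -773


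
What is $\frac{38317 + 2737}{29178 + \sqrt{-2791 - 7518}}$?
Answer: $\frac{1197873612}{851365993} - \frac{533702 i \sqrt{61}}{851365993} \approx 1.407 - 0.0048961 i$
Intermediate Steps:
$\frac{38317 + 2737}{29178 + \sqrt{-2791 - 7518}} = \frac{41054}{29178 + \sqrt{-10309}} = \frac{41054}{29178 + 13 i \sqrt{61}}$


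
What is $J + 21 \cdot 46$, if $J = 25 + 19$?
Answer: $1010$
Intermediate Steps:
$J = 44$
$J + 21 \cdot 46 = 44 + 21 \cdot 46 = 44 + 966 = 1010$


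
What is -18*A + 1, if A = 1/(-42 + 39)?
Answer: 7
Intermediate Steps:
A = -1/3 (A = 1/(-3) = -1/3 ≈ -0.33333)
-18*A + 1 = -18*(-1/3) + 1 = 6 + 1 = 7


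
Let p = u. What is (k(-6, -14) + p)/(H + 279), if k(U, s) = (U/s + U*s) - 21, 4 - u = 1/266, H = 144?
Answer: 17935/112518 ≈ 0.15940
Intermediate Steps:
u = 1063/266 (u = 4 - 1/266 = 1063/266 ≈ 3.9962)
k(U, s) = -21 + U*s + U/s (k(U, s) = (U/s + U*s) - 21 = (U*s + U/s) - 21 = -21 + U*s + U/s)
p = 1063/266 ≈ 3.9962
(k(-6, -14) + p)/(H + 279) = ((-21 - 6*(-14) - 6/(-14)) + 1063/266)/(144 + 279) = ((-21 + 84 - 6*(-1/14)) + 1063/266)/423 = ((-21 + 84 + 3/7) + 1063/266)*(1/423) = (444/7 + 1063/266)*(1/423) = (17935/266)*(1/423) = 17935/112518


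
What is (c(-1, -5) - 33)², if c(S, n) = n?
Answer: 1444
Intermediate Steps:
(c(-1, -5) - 33)² = (-5 - 33)² = (-38)² = 1444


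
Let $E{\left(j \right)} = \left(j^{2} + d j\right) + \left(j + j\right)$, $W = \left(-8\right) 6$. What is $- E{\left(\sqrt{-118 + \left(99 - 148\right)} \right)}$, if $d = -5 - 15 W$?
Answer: $167 - 717 i \sqrt{167} \approx 167.0 - 9265.7 i$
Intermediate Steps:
$W = -48$
$d = 715$ ($d = -5 - -720 = -5 + 720 = 715$)
$E{\left(j \right)} = j^{2} + 717 j$ ($E{\left(j \right)} = \left(j^{2} + 715 j\right) + \left(j + j\right) = \left(j^{2} + 715 j\right) + 2 j = j^{2} + 717 j$)
$- E{\left(\sqrt{-118 + \left(99 - 148\right)} \right)} = - \sqrt{-118 + \left(99 - 148\right)} \left(717 + \sqrt{-118 + \left(99 - 148\right)}\right) = - \sqrt{-118 - 49} \left(717 + \sqrt{-118 - 49}\right) = - \sqrt{-167} \left(717 + \sqrt{-167}\right) = - i \sqrt{167} \left(717 + i \sqrt{167}\right)$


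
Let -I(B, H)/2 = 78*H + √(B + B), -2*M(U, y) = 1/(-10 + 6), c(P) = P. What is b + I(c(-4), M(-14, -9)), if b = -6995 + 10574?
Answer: 7119/2 - 4*I*√2 ≈ 3559.5 - 5.6569*I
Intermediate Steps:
M(U, y) = ⅛ (M(U, y) = -1/(2*(-10 + 6)) = -½/(-4) = -½*(-¼) = ⅛)
I(B, H) = -156*H - 2*√2*√B (I(B, H) = -2*(78*H + √(B + B)) = -2*(78*H + √(2*B)) = -2*(78*H + √2*√B) = -156*H - 2*√2*√B)
b = 3579
b + I(c(-4), M(-14, -9)) = 3579 + (-156*⅛ - 2*√2*√(-4)) = 3579 + (-39/2 - 2*√2*2*I) = 3579 + (-39/2 - 4*I*√2) = 7119/2 - 4*I*√2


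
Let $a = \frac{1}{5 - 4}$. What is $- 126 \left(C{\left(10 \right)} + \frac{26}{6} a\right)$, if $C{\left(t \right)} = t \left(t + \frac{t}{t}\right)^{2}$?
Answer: $-153006$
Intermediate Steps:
$a = 1$ ($a = 1^{-1} = 1$)
$C{\left(t \right)} = t \left(1 + t\right)^{2}$ ($C{\left(t \right)} = t \left(t + 1\right)^{2} = t \left(1 + t\right)^{2}$)
$- 126 \left(C{\left(10 \right)} + \frac{26}{6} a\right) = - 126 \left(10 \left(1 + 10\right)^{2} + \frac{26}{6} \cdot 1\right) = - 126 \left(10 \cdot 11^{2} + 26 \cdot \frac{1}{6} \cdot 1\right) = - 126 \left(10 \cdot 121 + \frac{13}{3} \cdot 1\right) = - 126 \left(1210 + \frac{13}{3}\right) = \left(-126\right) \frac{3643}{3} = -153006$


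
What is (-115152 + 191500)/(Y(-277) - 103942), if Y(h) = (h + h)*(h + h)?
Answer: 38174/101487 ≈ 0.37615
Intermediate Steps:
Y(h) = 4*h² (Y(h) = (2*h)*(2*h) = 4*h²)
(-115152 + 191500)/(Y(-277) - 103942) = (-115152 + 191500)/(4*(-277)² - 103942) = 76348/(4*76729 - 103942) = 76348/(306916 - 103942) = 76348/202974 = 76348*(1/202974) = 38174/101487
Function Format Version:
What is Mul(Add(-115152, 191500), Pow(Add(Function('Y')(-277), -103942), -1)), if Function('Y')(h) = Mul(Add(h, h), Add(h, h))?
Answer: Rational(38174, 101487) ≈ 0.37615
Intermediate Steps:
Function('Y')(h) = Mul(4, Pow(h, 2)) (Function('Y')(h) = Mul(Mul(2, h), Mul(2, h)) = Mul(4, Pow(h, 2)))
Mul(Add(-115152, 191500), Pow(Add(Function('Y')(-277), -103942), -1)) = Mul(Add(-115152, 191500), Pow(Add(Mul(4, Pow(-277, 2)), -103942), -1)) = Mul(76348, Pow(Add(Mul(4, 76729), -103942), -1)) = Mul(76348, Pow(Add(306916, -103942), -1)) = Mul(76348, Pow(202974, -1)) = Mul(76348, Rational(1, 202974)) = Rational(38174, 101487)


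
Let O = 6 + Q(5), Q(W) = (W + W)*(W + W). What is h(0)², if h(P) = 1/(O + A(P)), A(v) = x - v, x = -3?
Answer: 1/10609 ≈ 9.4260e-5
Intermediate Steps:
Q(W) = 4*W² (Q(W) = (2*W)*(2*W) = 4*W²)
A(v) = -3 - v
O = 106 (O = 6 + 4*5² = 6 + 4*25 = 6 + 100 = 106)
h(P) = 1/(103 - P) (h(P) = 1/(106 + (-3 - P)) = 1/(103 - P))
h(0)² = (1/(103 - 1*0))² = (1/(103 + 0))² = (1/103)² = 1/10609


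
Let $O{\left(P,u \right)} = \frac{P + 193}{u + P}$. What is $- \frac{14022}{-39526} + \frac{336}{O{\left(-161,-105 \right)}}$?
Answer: $- \frac{55191048}{19763} \approx -2792.6$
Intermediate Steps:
$O{\left(P,u \right)} = \frac{193 + P}{P + u}$
$- \frac{14022}{-39526} + \frac{336}{O{\left(-161,-105 \right)}} = - \frac{14022}{-39526} + \frac{336}{\frac{1}{-161 - 105} \left(193 - 161\right)} = \left(-14022\right) \left(- \frac{1}{39526}\right) + \frac{336}{\frac{1}{-266} \cdot 32} = \frac{7011}{19763} + \frac{336}{\left(- \frac{1}{266}\right) 32} = \frac{7011}{19763} + \frac{336}{- \frac{16}{133}} = \frac{7011}{19763} + 336 \left(- \frac{133}{16}\right) = \frac{7011}{19763} - 2793 = - \frac{55191048}{19763}$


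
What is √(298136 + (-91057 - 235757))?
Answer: I*√28678 ≈ 169.35*I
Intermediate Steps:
√(298136 + (-91057 - 235757)) = √(298136 - 326814) = √(-28678) = I*√28678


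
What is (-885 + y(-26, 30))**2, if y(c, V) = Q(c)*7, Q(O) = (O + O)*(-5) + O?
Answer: 567009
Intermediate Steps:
Q(O) = -9*O (Q(O) = (2*O)*(-5) + O = -10*O + O = -9*O)
y(c, V) = -63*c (y(c, V) = -9*c*7 = -63*c)
(-885 + y(-26, 30))**2 = (-885 - 63*(-26))**2 = (-885 + 1638)**2 = 753**2 = 567009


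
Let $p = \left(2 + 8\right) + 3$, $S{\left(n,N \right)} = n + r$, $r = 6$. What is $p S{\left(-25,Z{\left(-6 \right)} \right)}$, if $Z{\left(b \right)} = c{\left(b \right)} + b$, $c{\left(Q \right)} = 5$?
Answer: $-247$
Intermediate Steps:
$Z{\left(b \right)} = 5 + b$
$S{\left(n,N \right)} = 6 + n$ ($S{\left(n,N \right)} = n + 6 = 6 + n$)
$p = 13$ ($p = 10 + 3 = 13$)
$p S{\left(-25,Z{\left(-6 \right)} \right)} = 13 \left(6 - 25\right) = 13 \left(-19\right) = -247$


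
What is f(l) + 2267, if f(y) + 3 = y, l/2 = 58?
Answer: 2380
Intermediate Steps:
l = 116 (l = 2*58 = 116)
f(y) = -3 + y
f(l) + 2267 = (-3 + 116) + 2267 = 113 + 2267 = 2380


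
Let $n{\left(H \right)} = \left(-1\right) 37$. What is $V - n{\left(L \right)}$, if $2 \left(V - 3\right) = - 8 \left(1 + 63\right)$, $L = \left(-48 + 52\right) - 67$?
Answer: $-216$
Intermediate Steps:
$L = -63$ ($L = 4 - 67 = -63$)
$n{\left(H \right)} = -37$
$V = -253$ ($V = 3 + \frac{\left(-8\right) \left(1 + 63\right)}{2} = 3 + \frac{\left(-8\right) 64}{2} = 3 + \frac{1}{2} \left(-512\right) = 3 - 256 = -253$)
$V - n{\left(L \right)} = -253 - -37 = -253 + 37 = -216$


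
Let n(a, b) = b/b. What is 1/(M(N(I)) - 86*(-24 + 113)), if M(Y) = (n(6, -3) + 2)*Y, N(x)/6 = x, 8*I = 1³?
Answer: -4/30607 ≈ -0.00013069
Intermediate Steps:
I = ⅛ (I = (⅛)*1³ = (⅛)*1 = ⅛ ≈ 0.12500)
N(x) = 6*x
n(a, b) = 1
M(Y) = 3*Y (M(Y) = (1 + 2)*Y = 3*Y)
1/(M(N(I)) - 86*(-24 + 113)) = 1/(3*(6*(⅛)) - 86*(-24 + 113)) = 1/(3*(¾) - 86*89) = 1/(9/4 - 7654) = 1/(-30607/4) = -4/30607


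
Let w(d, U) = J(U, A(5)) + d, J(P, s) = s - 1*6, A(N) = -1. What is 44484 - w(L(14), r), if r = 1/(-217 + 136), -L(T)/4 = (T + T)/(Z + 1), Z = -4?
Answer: 133361/3 ≈ 44454.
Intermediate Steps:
J(P, s) = -6 + s (J(P, s) = s - 6 = -6 + s)
L(T) = 8*T/3 (L(T) = -4*(T + T)/(-4 + 1) = -4*2*T/(-3) = -4*2*T*(-1)/3 = -(-8)*T/3 = 8*T/3)
r = -1/81 (r = 1/(-81) = -1/81 ≈ -0.012346)
w(d, U) = -7 + d (w(d, U) = (-6 - 1) + d = -7 + d)
44484 - w(L(14), r) = 44484 - (-7 + (8/3)*14) = 44484 - (-7 + 112/3) = 44484 - 1*91/3 = 44484 - 91/3 = 133361/3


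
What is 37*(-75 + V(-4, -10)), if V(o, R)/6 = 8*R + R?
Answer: -22755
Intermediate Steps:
V(o, R) = 54*R (V(o, R) = 6*(8*R + R) = 6*(9*R) = 54*R)
37*(-75 + V(-4, -10)) = 37*(-75 + 54*(-10)) = 37*(-75 - 540) = 37*(-615) = -22755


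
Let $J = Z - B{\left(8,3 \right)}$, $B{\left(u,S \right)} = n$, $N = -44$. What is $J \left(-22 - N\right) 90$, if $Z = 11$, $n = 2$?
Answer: $17820$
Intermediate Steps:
$B{\left(u,S \right)} = 2$
$J = 9$ ($J = 11 - 2 = 9$)
$J \left(-22 - N\right) 90 = 9 \left(-22 - -44\right) 90 = 9 \left(-22 + 44\right) 90 = 9 \cdot 22 \cdot 90 = 198 \cdot 90 = 17820$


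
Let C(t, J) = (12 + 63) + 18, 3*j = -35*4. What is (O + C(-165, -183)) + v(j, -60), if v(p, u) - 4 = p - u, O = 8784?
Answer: 26683/3 ≈ 8894.3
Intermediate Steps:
j = -140/3 (j = (-35*4)/3 = (⅓)*(-140) = -140/3 ≈ -46.667)
C(t, J) = 93 (C(t, J) = 75 + 18 = 93)
v(p, u) = 4 + p - u (v(p, u) = 4 + (p - u) = 4 + p - u)
(O + C(-165, -183)) + v(j, -60) = (8784 + 93) + (4 - 140/3 - 1*(-60)) = 8877 + (4 - 140/3 + 60) = 8877 + 52/3 = 26683/3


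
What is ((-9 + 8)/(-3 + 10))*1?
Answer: -1/7 ≈ -0.14286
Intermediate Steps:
((-9 + 8)/(-3 + 10))*1 = -1/7*1 = -1/7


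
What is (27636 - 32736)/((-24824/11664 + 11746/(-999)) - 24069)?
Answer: 275124600/1299175369 ≈ 0.21177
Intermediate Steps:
(27636 - 32736)/((-24824/11664 + 11746/(-999)) - 24069) = -5100/((-24824*1/11664 + 11746*(-1/999)) - 24069) = -5100/((-3103/1458 - 11746/999) - 24069) = -5100/(-749095/53946 - 24069) = -5100/(-1299175369/53946) = -5100*(-53946/1299175369) = 275124600/1299175369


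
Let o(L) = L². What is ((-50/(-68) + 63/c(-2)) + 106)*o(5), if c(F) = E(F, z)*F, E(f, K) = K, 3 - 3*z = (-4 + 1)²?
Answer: 208225/68 ≈ 3062.1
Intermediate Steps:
z = -2 (z = 1 - (-4 + 1)²/3 = 1 - ⅓*(-3)² = 1 - ⅓*9 = 1 - 3 = -2)
c(F) = -2*F
((-50/(-68) + 63/c(-2)) + 106)*o(5) = ((-50/(-68) + 63/((-2*(-2)))) + 106)*5² = ((-50*(-1/68) + 63/4) + 106)*25 = ((25/34 + 63*(¼)) + 106)*25 = ((25/34 + 63/4) + 106)*25 = (1121/68 + 106)*25 = (8329/68)*25 = 208225/68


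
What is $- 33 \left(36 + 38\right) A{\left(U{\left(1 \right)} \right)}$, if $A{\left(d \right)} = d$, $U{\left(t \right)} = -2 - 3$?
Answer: $12210$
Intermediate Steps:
$U{\left(t \right)} = -5$ ($U{\left(t \right)} = -2 - 3 = -5$)
$- 33 \left(36 + 38\right) A{\left(U{\left(1 \right)} \right)} = - 33 \left(36 + 38\right) \left(-5\right) = \left(-33\right) 74 \left(-5\right) = \left(-2442\right) \left(-5\right) = 12210$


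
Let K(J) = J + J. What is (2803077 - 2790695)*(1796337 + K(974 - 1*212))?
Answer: 22261114902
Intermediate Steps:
K(J) = 2*J
(2803077 - 2790695)*(1796337 + K(974 - 1*212)) = (2803077 - 2790695)*(1796337 + 2*(974 - 1*212)) = 12382*(1796337 + 2*(974 - 212)) = 12382*(1796337 + 2*762) = 12382*(1796337 + 1524) = 12382*1797861 = 22261114902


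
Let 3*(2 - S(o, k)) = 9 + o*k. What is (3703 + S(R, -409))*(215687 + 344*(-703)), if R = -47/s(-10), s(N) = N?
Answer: -227083269/2 ≈ -1.1354e+8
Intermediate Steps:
R = 47/10 (R = -47/(-10) = -47*(-⅒) = 47/10 ≈ 4.7000)
S(o, k) = -1 - k*o/3 (S(o, k) = 2 - (9 + o*k)/3 = 2 - (9 + k*o)/3 = 2 + (-3 - k*o/3) = -1 - k*o/3)
(3703 + S(R, -409))*(215687 + 344*(-703)) = (3703 + (-1 - ⅓*(-409)*47/10))*(215687 + 344*(-703)) = (3703 + (-1 + 19223/30))*(215687 - 241832) = (3703 + 19193/30)*(-26145) = (130283/30)*(-26145) = -227083269/2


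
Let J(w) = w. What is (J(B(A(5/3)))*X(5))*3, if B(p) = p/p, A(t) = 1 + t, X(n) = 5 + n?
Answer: 30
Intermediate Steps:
B(p) = 1
(J(B(A(5/3)))*X(5))*3 = (1*(5 + 5))*3 = (1*10)*3 = 10*3 = 30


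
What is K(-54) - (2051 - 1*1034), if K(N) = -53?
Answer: -1070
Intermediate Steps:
K(-54) - (2051 - 1*1034) = -53 - (2051 - 1*1034) = -53 - (2051 - 1034) = -53 - 1*1017 = -53 - 1017 = -1070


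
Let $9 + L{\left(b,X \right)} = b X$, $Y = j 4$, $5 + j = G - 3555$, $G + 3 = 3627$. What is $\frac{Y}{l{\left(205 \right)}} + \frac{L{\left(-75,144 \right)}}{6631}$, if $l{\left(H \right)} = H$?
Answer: $- \frac{518309}{1359355} \approx -0.38129$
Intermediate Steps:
$G = 3624$ ($G = -3 + 3627 = 3624$)
$j = 64$ ($j = -5 + \left(3624 - 3555\right) = -5 + 69 = 64$)
$Y = 256$ ($Y = 64 \cdot 4 = 256$)
$L{\left(b,X \right)} = -9 + X b$ ($L{\left(b,X \right)} = -9 + b X = -9 + X b$)
$\frac{Y}{l{\left(205 \right)}} + \frac{L{\left(-75,144 \right)}}{6631} = \frac{256}{205} + \frac{-9 + 144 \left(-75\right)}{6631} = 256 \cdot \frac{1}{205} + \left(-9 - 10800\right) \frac{1}{6631} = \frac{256}{205} - \frac{10809}{6631} = - \frac{518309}{1359355}$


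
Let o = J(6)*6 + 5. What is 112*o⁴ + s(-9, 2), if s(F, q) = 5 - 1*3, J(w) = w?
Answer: 316485234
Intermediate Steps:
s(F, q) = 2 (s(F, q) = 5 - 3 = 2)
o = 41 (o = 6*6 + 5 = 36 + 5 = 41)
112*o⁴ + s(-9, 2) = 112*41⁴ + 2 = 112*2825761 + 2 = 316485232 + 2 = 316485234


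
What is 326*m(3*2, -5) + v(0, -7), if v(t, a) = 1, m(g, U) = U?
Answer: -1629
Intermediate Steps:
326*m(3*2, -5) + v(0, -7) = 326*(-5) + 1 = -1630 + 1 = -1629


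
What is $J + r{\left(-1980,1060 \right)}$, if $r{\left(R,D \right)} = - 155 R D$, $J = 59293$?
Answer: $325373293$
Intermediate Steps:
$r{\left(R,D \right)} = - 155 D R$
$J + r{\left(-1980,1060 \right)} = 59293 - 164300 \left(-1980\right) = 59293 + 325314000 = 325373293$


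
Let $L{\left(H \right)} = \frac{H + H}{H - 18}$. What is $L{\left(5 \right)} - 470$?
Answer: $- \frac{6120}{13} \approx -470.77$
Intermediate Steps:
$L{\left(H \right)} = \frac{2 H}{-18 + H}$
$L{\left(5 \right)} - 470 = 2 \cdot 5 \frac{1}{-18 + 5} - 470 = 2 \cdot 5 \frac{1}{-13} - 470 = 2 \cdot 5 \left(- \frac{1}{13}\right) - 470 = - \frac{10}{13} - 470 = - \frac{6120}{13}$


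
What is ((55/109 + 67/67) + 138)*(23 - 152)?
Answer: -1961574/109 ≈ -17996.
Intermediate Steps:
((55/109 + 67/67) + 138)*(23 - 152) = ((55*(1/109) + 67*(1/67)) + 138)*(-129) = ((55/109 + 1) + 138)*(-129) = (164/109 + 138)*(-129) = (15206/109)*(-129) = -1961574/109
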